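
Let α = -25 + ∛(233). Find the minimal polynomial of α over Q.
m_α(x) = x^3 + 75x^2 + 1875x + 15392

Set β = α + 25 = ∛(233), so β^3 = 233. Then (α + 25)^3 - 233 = 0, i.e. α is a root of g(x) = (x + 25)^3 - 233 = x^3 + 75x^2 + 1875x + 15392. Since g(x) = h(x + 25) where h(x) = x^3 - 233, and h is irreducible over Q (because 233 is not a perfect cube, so h has no rational root, and a monic cubic with no rational root is irreducible), g is also irreducible (irreducibility is preserved under the substitution x → x + 25). Hence m_α(x) = x^3 + 75x^2 + 1875x + 15392.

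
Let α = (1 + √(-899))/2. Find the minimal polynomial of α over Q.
m_α(x) = x^2 - x + 225

From 2α - 1 = √(-899), squaring gives (2α - 1)^2 = -899, i.e. 4α^2 - 4α + 1 = -899, so α^2 - α + (1 + 899)/4 = 0. Since -899 ≡ 1 (mod 4), (1 + 899)/4 = 225 ∈ Z. The polynomial x^2 - x + 225 has discriminant 1 - 4·(225) = -899, which is not a perfect square in Q (d = -899 is squarefree and ≠ 1), so x^2 - x + 225 is irreducible over Q. It is the minimal polynomial of α.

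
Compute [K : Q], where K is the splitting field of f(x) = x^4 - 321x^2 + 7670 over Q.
[K : Q] = 4

Solving the quadratic in x^2: x^2 = (321 ± √(321^2 - 4·7670))/2 = (321 ± √72361)/2 = (321 ± 269)/2, giving x^2 = 26 or x^2 = 295. So f(x) = (x^2 - 26)(x^2 - 295) and the roots of f are ±√26, ±√295. Hence the splitting field is K = Q(√26, √295). Since 26 and 295 are distinct squarefree integers > 1, their product 7670 is not a perfect square, so √295 ∉ Q(√26). By the tower law [K:Q] = [Q(√26,√295):Q(√26)] · [Q(√26):Q] = 2 · 2 = 4.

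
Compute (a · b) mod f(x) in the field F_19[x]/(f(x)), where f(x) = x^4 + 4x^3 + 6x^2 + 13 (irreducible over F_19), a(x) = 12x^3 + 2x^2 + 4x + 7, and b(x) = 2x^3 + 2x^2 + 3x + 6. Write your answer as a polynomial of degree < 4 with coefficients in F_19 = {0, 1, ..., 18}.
a · b ≡ 13x^3 + 17x + 15 (mod f(x))

Multiply in F_19[x]: a(x)·b(x) = (12x^3 + 2x^2 + 4x + 7)·(2x^3 + 2x^2 + 3x + 6) = 5x^6 + 9x^5 + 10x^4 + 5x^3 + 7x + 4. This has degree ≥ 4, so divide by f(x) over F_19: 5x^6 + 9x^5 + 10x^4 + 5x^3 + 7x + 4 = (5x^2 + 8x + 5)·(x^4 + 4x^3 + 6x^2 + 13) + (13x^3 + 17x + 15). Hence a·b ≡ 13x^3 + 17x + 15 (mod f). (F_19[x]/(f) is a field with 19^4 = 130321 elements since f is irreducible of degree 4.)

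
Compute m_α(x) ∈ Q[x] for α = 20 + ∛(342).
m_α(x) = x^3 - 60x^2 + 1200x - 8342

Set β = α - 20 = ∛(342), so β^3 = 342. Then (α - 20)^3 - 342 = 0, i.e. α is a root of g(x) = (x - 20)^3 - 342 = x^3 - 60x^2 + 1200x - 8342. Since g(x) = h(x - 20) where h(x) = x^3 - 342, and h is irreducible over Q (because 342 is not a perfect cube, so h has no rational root, and a monic cubic with no rational root is irreducible), g is also irreducible (irreducibility is preserved under the substitution x → x - 20). Hence m_α(x) = x^3 - 60x^2 + 1200x - 8342.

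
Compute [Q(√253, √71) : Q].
[Q(√253, √71) : Q] = 4

[Q(√253):Q] = 2 (min poly x^2 - 253, irreducible since 253 is squarefree > 1). For the top step, suppose √71 ∈ Q(√253), say √71 = c + d√253 with c, d ∈ Q. Squaring: 71 = c^2 + 253d^2 + 2cd√253. Since √253 ∉ Q this forces 2cd = 0. If d = 0 then √71 = c ∈ Q, contradicting 71 squarefree > 1. If c = 0 then 71 = 253d^2, so 253·71 = (253d)^2 is a perfect square in Q — but 253·71 = 17963 is not a perfect square (since 253 and 71 are distinct squarefree integers). Contradiction. Hence √71 ∉ Q(√253), so x^2 - 71 stays irreducible over Q(√253) and [Q(√253, √71) : Q(√253)] = 2. By the tower law, [Q(√253, √71) : Q] = 2 · 2 = 4.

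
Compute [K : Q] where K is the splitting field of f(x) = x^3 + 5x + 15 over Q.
[K : Q] = 6

By the rational root test, any rational root of the monic integer polynomial f(x) = x^3 + 5x + 15 must be an integer dividing the constant term 15, i.e. one of ±{1, 3, 5, 15}. Evaluating: f(1) = 21, f(-1) = 9, f(3) = 57, f(-3) = -27, f(5) = 165, f(-5) = -135, f(15) = 3465, f(-15) = -3435; none is 0, so f has no rational root and is therefore irreducible over Q (a cubic with no linear factor over a field is irreducible). For an irreducible cubic, the Galois group is A_3 or S_3 according as the discriminant disc(f) = -4a^3 - 27b^2 = -4·(5)^3 - 27·(15)^2 = -6575 is or is not a square in Q. Here disc(f) = -6575 is not a perfect square in Q, so the Galois group of f over Q is not contained in A_3 and must be all of S_3. The splitting field has degree |S_3| = 6 over Q, so [K : Q] = 6.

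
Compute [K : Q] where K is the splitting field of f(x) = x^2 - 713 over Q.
[K : Q] = 2

f(x) = x^2 - 713 factors as (x - √713)(x + √713). The splitting field is K = Q(√713). Since 713 is squarefree and > 1, it is not a perfect square, so x^2 - 713 is irreducible over Q and [Q(√713) : Q] = 2. Hence [K : Q] = 2.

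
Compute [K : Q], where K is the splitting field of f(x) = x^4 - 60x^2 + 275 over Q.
[K : Q] = 4

Solving the quadratic in x^2: x^2 = (60 ± √(60^2 - 4·275))/2 = (60 ± √2500)/2 = (60 ± 50)/2, giving x^2 = 5 or x^2 = 55. So f(x) = (x^2 - 5)(x^2 - 55) and the roots of f are ±√5, ±√55. Hence the splitting field is K = Q(√5, √55). Since 5 and 55 are distinct squarefree integers > 1, their product 275 is not a perfect square, so √55 ∉ Q(√5). By the tower law [K:Q] = [Q(√5,√55):Q(√5)] · [Q(√5):Q] = 2 · 2 = 4.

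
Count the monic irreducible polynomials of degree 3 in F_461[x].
There are 32657240 monic irreducible polynomials of degree 3 over F_461

Each element of F_{461^3} that lies in no proper subfield is a root of exactly one monic irreducible of degree 3 over F_461, and each such polynomial has 3 distinct roots in F_{461^3}. By Möbius inversion the count is N_461(3) = (1/3) Σ_{d|3} μ(3/d) · 461^d = (1/3)(μ(3)·461^1 + μ(1)·461^3) = 97971720/3 = 32657240.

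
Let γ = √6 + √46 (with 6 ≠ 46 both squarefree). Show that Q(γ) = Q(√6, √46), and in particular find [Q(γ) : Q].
[Q(γ) : Q] = 4 (equivalently, Q(γ) = Q(√6, √46))

Obviously Q(γ) ⊆ Q(√6, √46), and [Q(√6, √46):Q] = 4 (since 6, 46 are distinct squarefree integers > 1 with 276 not a perfect square). To show equality we compute the minimal polynomial of γ. From γ = √6 + √46: γ^2 = 6 + 2√(276) + 46 = 52 + 2√(276), so γ^2 - 52 = 2√(276); squaring, (γ^2 - 52)^2 = 4·276, i.e. γ^4 - 104γ^2 + 2704 - 1104 = 0, i.e. γ^4 - 104γ^2 + 1600 = 0. So γ is a root of x^4 - 104x^2 + 1600. This polynomial is irreducible over Q: it has no rational root (each ±√6 ± √46 is irrational), and any factorization into two quadratics over Q would force √(276) ∈ Q (pairing opposite roots) or √6, √46 ∈ Q (other pairings), all impossible. Hence [Q(γ):Q] = 4 = [Q(√6, √46):Q], so Q(γ) = Q(√6, √46).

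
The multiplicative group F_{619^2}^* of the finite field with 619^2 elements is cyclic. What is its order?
|F_{619^2}^*| = 383160

F_{619^2} has 619^2 = 383161 elements; its multiplicative group consists of all nonzero elements, so |F_{619^2}^*| = 383161 - 1 = 383160. (It is cyclic since any finite subgroup of the multiplicative group of a field is cyclic.)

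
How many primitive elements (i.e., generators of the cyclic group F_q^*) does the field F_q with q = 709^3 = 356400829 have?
There are φ(356400828) = 100098720 primitive elements

F_q^* is cyclic of order q - 1 = 356400828. A cyclic group of order m has exactly φ(m) generators. Here m = 356400828 = 2^2 · 3^2 · 7 · 59 · 23971, so the number of primitive elements is φ(356400828) = 100098720.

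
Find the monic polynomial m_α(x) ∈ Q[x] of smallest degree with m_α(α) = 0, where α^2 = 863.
m_α(x) = x^2 - 863

α satisfies α^2 - 863 = 0, so x^2 - 863 annihilates α. Since d = 863 is squarefree and ≠ 1, it is not a perfect square in Q, so x^2 - 863 has no rational root and is therefore irreducible over Q (a degree-2 polynomial over a field is irreducible iff it has no root). Hence m_α(x) = x^2 - 863.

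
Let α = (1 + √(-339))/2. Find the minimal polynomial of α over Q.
m_α(x) = x^2 - x + 85

From 2α - 1 = √(-339), squaring gives (2α - 1)^2 = -339, i.e. 4α^2 - 4α + 1 = -339, so α^2 - α + (1 + 339)/4 = 0. Since -339 ≡ 1 (mod 4), (1 + 339)/4 = 85 ∈ Z. The polynomial x^2 - x + 85 has discriminant 1 - 4·(85) = -339, which is not a perfect square in Q (d = -339 is squarefree and ≠ 1), so x^2 - x + 85 is irreducible over Q. It is the minimal polynomial of α.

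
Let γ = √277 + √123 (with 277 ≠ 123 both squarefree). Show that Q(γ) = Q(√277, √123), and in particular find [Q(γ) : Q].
[Q(γ) : Q] = 4 (equivalently, Q(γ) = Q(√277, √123))

Obviously Q(γ) ⊆ Q(√277, √123), and [Q(√277, √123):Q] = 4 (since 277, 123 are distinct squarefree integers > 1 with 34071 not a perfect square). To show equality we compute the minimal polynomial of γ. From γ = √277 + √123: γ^2 = 277 + 2√(34071) + 123 = 400 + 2√(34071), so γ^2 - 400 = 2√(34071); squaring, (γ^2 - 400)^2 = 4·34071, i.e. γ^4 - 800γ^2 + 160000 - 136284 = 0, i.e. γ^4 - 800γ^2 + 23716 = 0. So γ is a root of x^4 - 800x^2 + 23716. This polynomial is irreducible over Q: it has no rational root (each ±√277 ± √123 is irrational), and any factorization into two quadratics over Q would force √(34071) ∈ Q (pairing opposite roots) or √277, √123 ∈ Q (other pairings), all impossible. Hence [Q(γ):Q] = 4 = [Q(√277, √123):Q], so Q(γ) = Q(√277, √123).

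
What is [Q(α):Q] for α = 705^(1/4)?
[Q(α):Q] = 4

α is a root of x^4 - 705. By Eisenstein's criterion at the prime p = 3 (which divides the constant term 705 but p^2 = 9 does not, since 705 is squarefree), x^4 - 705 is irreducible over Q. Hence [Q(α):Q] = 4.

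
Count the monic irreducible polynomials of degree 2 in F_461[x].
There are 106030 monic irreducible polynomials of degree 2 over F_461

Each element of F_{461^2} that lies in no proper subfield is a root of exactly one monic irreducible of degree 2 over F_461, and each such polynomial has 2 distinct roots in F_{461^2}. By Möbius inversion the count is N_461(2) = (1/2) Σ_{d|2} μ(2/d) · 461^d = (1/2)(μ(2)·461^1 + μ(1)·461^2) = 212060/2 = 106030.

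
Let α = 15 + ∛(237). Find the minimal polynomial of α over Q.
m_α(x) = x^3 - 45x^2 + 675x - 3612

Set β = α - 15 = ∛(237), so β^3 = 237. Then (α - 15)^3 - 237 = 0, i.e. α is a root of g(x) = (x - 15)^3 - 237 = x^3 - 45x^2 + 675x - 3612. Since g(x) = h(x - 15) where h(x) = x^3 - 237, and h is irreducible over Q (because 237 is not a perfect cube, so h has no rational root, and a monic cubic with no rational root is irreducible), g is also irreducible (irreducibility is preserved under the substitution x → x - 15). Hence m_α(x) = x^3 - 45x^2 + 675x - 3612.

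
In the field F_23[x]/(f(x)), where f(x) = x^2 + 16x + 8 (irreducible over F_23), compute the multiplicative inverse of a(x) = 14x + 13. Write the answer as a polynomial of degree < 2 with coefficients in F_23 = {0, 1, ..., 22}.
a(x)^(-1) ≡ 7x + 2 (mod f(x))

Since f is irreducible over F_23, F_23[x]/(f) is a field and a(x) ≠ 0 has an inverse. Apply the extended Euclidean algorithm to f(x) and a(x) in F_23[x]: f(x) = (5x + 8)·a(x) + (19). The last nonzero remainder is the constant 19 = gcd(f, a) in F_23. Back-substituting through the division chain expresses 19 = s(x)·a(x) + t(x)·f(x) with s(x) ≡ 18x + 15 (mod f), so (18x + 15)·a(x) ≡ 19 (mod f). Multiplying by 19^(-1) ≡ 17 in F_23 gives a(x)^(-1) ≡ 17·(18x + 15) ≡ 7x + 2 (mod f). Check: (14x + 13)·(7x + 2) = 6x^2 + 4x + 3 ≡ 1 (mod x^2 + 16x + 8).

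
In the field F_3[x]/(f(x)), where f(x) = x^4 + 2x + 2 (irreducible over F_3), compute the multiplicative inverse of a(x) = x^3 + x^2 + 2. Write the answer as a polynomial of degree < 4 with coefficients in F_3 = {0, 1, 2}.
a(x)^(-1) ≡ 2x^3 + 2x^2 + x + 2 (mod f(x))

Since f is irreducible over F_3, F_3[x]/(f) is a field and a(x) ≠ 0 has an inverse. Apply the extended Euclidean algorithm to f(x) and a(x) in F_3[x]: f(x) = (x + 2)·a(x) + (x^2 + 1);  a(x) = (x + 1)·(x^2 + 1) + (2x + 1);  (x^2 + 1) = (2x + 2)·(2x + 1) + (2). The last nonzero remainder is the constant 2 = gcd(f, a) in F_3. Back-substituting through the division chain expresses 2 = s(x)·a(x) + t(x)·f(x) with s(x) ≡ x^3 + x^2 + 2x + 1 (mod f), so (x^3 + x^2 + 2x + 1)·a(x) ≡ 2 (mod f). Multiplying by 2^(-1) ≡ 2 in F_3 gives a(x)^(-1) ≡ 2·(x^3 + x^2 + 2x + 1) ≡ 2x^3 + 2x^2 + x + 2 (mod f). Check: (x^3 + x^2 + 2)·(2x^3 + 2x^2 + x + 2) = 2x^6 + x^5 + x^3 + 2x + 1 ≡ 1 (mod x^4 + 2x + 2).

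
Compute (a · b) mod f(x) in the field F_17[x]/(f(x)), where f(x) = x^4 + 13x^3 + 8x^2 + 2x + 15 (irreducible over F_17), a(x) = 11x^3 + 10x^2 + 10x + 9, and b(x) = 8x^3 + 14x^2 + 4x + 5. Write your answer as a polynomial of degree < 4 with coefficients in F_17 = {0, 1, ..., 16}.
a · b ≡ 16x^3 + 2x^2 + 11 (mod f(x))

Multiply in F_17[x]: a(x)·b(x) = (11x^3 + 10x^2 + 10x + 9)·(8x^3 + 14x^2 + 4x + 5) = 3x^6 + 13x^5 + 9x^4 + x^3 + 12x^2 + x + 11. This has degree ≥ 4, so divide by f(x) over F_17: 3x^6 + 13x^5 + 9x^4 + x^3 + 12x^2 + x + 11 = (3x^2 + 8x)·(x^4 + 13x^3 + 8x^2 + 2x + 15) + (16x^3 + 2x^2 + 11). Hence a·b ≡ 16x^3 + 2x^2 + 11 (mod f). (F_17[x]/(f) is a field with 17^4 = 83521 elements since f is irreducible of degree 4.)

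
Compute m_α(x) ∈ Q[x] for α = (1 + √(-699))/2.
m_α(x) = x^2 - x + 175

From 2α - 1 = √(-699), squaring gives (2α - 1)^2 = -699, i.e. 4α^2 - 4α + 1 = -699, so α^2 - α + (1 + 699)/4 = 0. Since -699 ≡ 1 (mod 4), (1 + 699)/4 = 175 ∈ Z. The polynomial x^2 - x + 175 has discriminant 1 - 4·(175) = -699, which is not a perfect square in Q (d = -699 is squarefree and ≠ 1), so x^2 - x + 175 is irreducible over Q. It is the minimal polynomial of α.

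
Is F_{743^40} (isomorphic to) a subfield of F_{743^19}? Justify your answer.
No: F_{743^40} is not a subfield of F_{743^19}

F_{p^m} embeds in F_{p^n} iff m | n. Here 40 ∤ 19 (since 19 = 0·40 + 19 with remainder 19 ≠ 0), so F_{743^40} is not a subfield of F_{743^19}. Equivalently: if it were, the tower law would give 40 = [F_{743^40}:F_743] dividing [F_{743^19}:F_743] = 19, contradiction.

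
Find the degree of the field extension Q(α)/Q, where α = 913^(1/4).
[Q(α):Q] = 4

α is a root of x^4 - 913. By Eisenstein's criterion at the prime p = 11 (which divides the constant term 913 but p^2 = 121 does not, since 913 is squarefree), x^4 - 913 is irreducible over Q. Hence [Q(α):Q] = 4.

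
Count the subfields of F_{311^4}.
F_{311^4} has 3 subfields

The subfields of F_{p^n} are exactly the fields F_{p^d} for d | n (each is the fixed field of the unique index-d subgroup of Gal(F_{p^n}/F_p) ≅ Z/nZ). The divisors of n = 4 are {1, 2, 4}, giving 3 subfields: F_{311^1}, F_{311^2}, F_{311^4}.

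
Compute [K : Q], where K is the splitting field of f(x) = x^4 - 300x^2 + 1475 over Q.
[K : Q] = 4

Solving the quadratic in x^2: x^2 = (300 ± √(300^2 - 4·1475))/2 = (300 ± √84100)/2 = (300 ± 290)/2, giving x^2 = 295 or x^2 = 5. So f(x) = (x^2 - 295)(x^2 - 5) and the roots of f are ±√295, ±√5. Hence the splitting field is K = Q(√295, √5). Since 295 and 5 are distinct squarefree integers > 1, their product 1475 is not a perfect square, so √5 ∉ Q(√295). By the tower law [K:Q] = [Q(√295,√5):Q(√295)] · [Q(√295):Q] = 2 · 2 = 4.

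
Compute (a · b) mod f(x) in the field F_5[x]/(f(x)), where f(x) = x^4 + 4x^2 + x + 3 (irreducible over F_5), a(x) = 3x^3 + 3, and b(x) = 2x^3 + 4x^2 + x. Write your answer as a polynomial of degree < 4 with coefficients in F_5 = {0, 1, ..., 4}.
a · b ≡ 2x^3 + x^2 + 3x + 3 (mod f(x))

Multiply in F_5[x]: a(x)·b(x) = (3x^3 + 3)·(2x^3 + 4x^2 + x) = x^6 + 2x^5 + 3x^4 + x^3 + 2x^2 + 3x. This has degree ≥ 4, so divide by f(x) over F_5: x^6 + 2x^5 + 3x^4 + x^3 + 2x^2 + 3x = (x^2 + 2x + 4)·(x^4 + 4x^2 + x + 3) + (2x^3 + x^2 + 3x + 3). Hence a·b ≡ 2x^3 + x^2 + 3x + 3 (mod f). (F_5[x]/(f) is a field with 5^4 = 625 elements since f is irreducible of degree 4.)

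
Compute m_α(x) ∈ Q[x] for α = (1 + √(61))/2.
m_α(x) = x^2 - x - 15

From 2α - 1 = √(61), squaring gives (2α - 1)^2 = 61, i.e. 4α^2 - 4α + 1 = 61, so α^2 - α + (1 - 61)/4 = 0. Since 61 ≡ 1 (mod 4), (1 - 61)/4 = -15 ∈ Z. The polynomial x^2 - x - 15 has discriminant 1 - 4·(-15) = 61, which is not a perfect square in Q (d = 61 is squarefree and ≠ 1), so x^2 - x - 15 is irreducible over Q. It is the minimal polynomial of α.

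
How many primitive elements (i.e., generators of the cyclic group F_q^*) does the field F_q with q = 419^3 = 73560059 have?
There are φ(73560058) = 29237760 primitive elements

F_q^* is cyclic of order q - 1 = 73560058. A cyclic group of order m has exactly φ(m) generators. Here m = 73560058 = 2 · 11 · 13 · 19 · 13537, so the number of primitive elements is φ(73560058) = 29237760.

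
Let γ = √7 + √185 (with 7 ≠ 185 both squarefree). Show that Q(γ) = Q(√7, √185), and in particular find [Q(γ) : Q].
[Q(γ) : Q] = 4 (equivalently, Q(γ) = Q(√7, √185))

Obviously Q(γ) ⊆ Q(√7, √185), and [Q(√7, √185):Q] = 4 (since 7, 185 are distinct squarefree integers > 1 with 1295 not a perfect square). To show equality we compute the minimal polynomial of γ. From γ = √7 + √185: γ^2 = 7 + 2√(1295) + 185 = 192 + 2√(1295), so γ^2 - 192 = 2√(1295); squaring, (γ^2 - 192)^2 = 4·1295, i.e. γ^4 - 384γ^2 + 36864 - 5180 = 0, i.e. γ^4 - 384γ^2 + 31684 = 0. So γ is a root of x^4 - 384x^2 + 31684. This polynomial is irreducible over Q: it has no rational root (each ±√7 ± √185 is irrational), and any factorization into two quadratics over Q would force √(1295) ∈ Q (pairing opposite roots) or √7, √185 ∈ Q (other pairings), all impossible. Hence [Q(γ):Q] = 4 = [Q(√7, √185):Q], so Q(γ) = Q(√7, √185).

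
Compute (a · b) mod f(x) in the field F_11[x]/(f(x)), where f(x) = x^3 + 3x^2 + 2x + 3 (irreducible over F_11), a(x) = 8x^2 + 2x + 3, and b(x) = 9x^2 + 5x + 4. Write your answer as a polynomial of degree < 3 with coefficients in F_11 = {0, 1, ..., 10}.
a · b ≡ 3x^2 + 2x + 2 (mod f(x))

Multiply in F_11[x]: a(x)·b(x) = (8x^2 + 2x + 3)·(9x^2 + 5x + 4) = 6x^4 + 3x^3 + 3x^2 + x + 1. This has degree ≥ 3, so divide by f(x) over F_11: 6x^4 + 3x^3 + 3x^2 + x + 1 = (6x + 7)·(x^3 + 3x^2 + 2x + 3) + (3x^2 + 2x + 2). Hence a·b ≡ 3x^2 + 2x + 2 (mod f). (F_11[x]/(f) is a field with 11^3 = 1331 elements since f is irreducible of degree 3.)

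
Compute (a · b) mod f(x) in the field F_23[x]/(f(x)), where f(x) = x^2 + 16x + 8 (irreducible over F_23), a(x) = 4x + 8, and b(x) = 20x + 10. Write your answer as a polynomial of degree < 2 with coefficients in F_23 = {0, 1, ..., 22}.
a · b ≡ x + 15 (mod f(x))

Multiply in F_23[x]: a(x)·b(x) = (4x + 8)·(20x + 10) = 11x^2 + 16x + 11. This has degree ≥ 2, so divide by f(x) over F_23: 11x^2 + 16x + 11 = (11)·(x^2 + 16x + 8) + (x + 15). Hence a·b ≡ x + 15 (mod f). (F_23[x]/(f) is a field with 23^2 = 529 elements since f is irreducible of degree 2.)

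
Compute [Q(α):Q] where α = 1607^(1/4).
[Q(α):Q] = 4

α is a root of x^4 - 1607. By Eisenstein's criterion at the prime p = 1607 (which divides the constant term 1607 but p^2 = 2582449 does not, since 1607 is squarefree), x^4 - 1607 is irreducible over Q. Hence [Q(α):Q] = 4.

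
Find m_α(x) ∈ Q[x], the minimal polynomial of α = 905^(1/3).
m_α(x) = x^3 - 905

α satisfies α^3 = 905, so x^3 - 905 annihilates α. By the rational root test, a rational root p/q (in lowest terms) of x^3 - 905 would satisfy p^3 = 905 q^3, forcing q = 1 and p^3 = 905; but 905 is not a perfect cube, contradiction. A monic cubic over Q with no rational root is irreducible (any nontrivial factorization would include a linear factor). Hence x^3 - 905 is the minimal polynomial of α, and in particular [Q(α):Q] = 3.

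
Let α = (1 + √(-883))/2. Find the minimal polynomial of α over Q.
m_α(x) = x^2 - x + 221

From 2α - 1 = √(-883), squaring gives (2α - 1)^2 = -883, i.e. 4α^2 - 4α + 1 = -883, so α^2 - α + (1 + 883)/4 = 0. Since -883 ≡ 1 (mod 4), (1 + 883)/4 = 221 ∈ Z. The polynomial x^2 - x + 221 has discriminant 1 - 4·(221) = -883, which is not a perfect square in Q (d = -883 is squarefree and ≠ 1), so x^2 - x + 221 is irreducible over Q. It is the minimal polynomial of α.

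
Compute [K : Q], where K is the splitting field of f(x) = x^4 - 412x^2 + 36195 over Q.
[K : Q] = 4

Solving the quadratic in x^2: x^2 = (412 ± √(412^2 - 4·36195))/2 = (412 ± √24964)/2 = (412 ± 158)/2, giving x^2 = 127 or x^2 = 285. So f(x) = (x^2 - 127)(x^2 - 285) and the roots of f are ±√127, ±√285. Hence the splitting field is K = Q(√127, √285). Since 127 and 285 are distinct squarefree integers > 1, their product 36195 is not a perfect square, so √285 ∉ Q(√127). By the tower law [K:Q] = [Q(√127,√285):Q(√127)] · [Q(√127):Q] = 2 · 2 = 4.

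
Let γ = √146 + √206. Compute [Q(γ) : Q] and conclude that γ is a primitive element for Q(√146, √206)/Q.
[Q(γ) : Q] = 4 (equivalently, Q(γ) = Q(√146, √206))

Obviously Q(γ) ⊆ Q(√146, √206), and [Q(√146, √206):Q] = 4 (since 146, 206 are distinct squarefree integers > 1 with 30076 not a perfect square). To show equality we compute the minimal polynomial of γ. From γ = √146 + √206: γ^2 = 146 + 2√(30076) + 206 = 352 + 2√(30076), so γ^2 - 352 = 2√(30076); squaring, (γ^2 - 352)^2 = 4·30076, i.e. γ^4 - 704γ^2 + 123904 - 120304 = 0, i.e. γ^4 - 704γ^2 + 3600 = 0. So γ is a root of x^4 - 704x^2 + 3600. This polynomial is irreducible over Q: it has no rational root (each ±√146 ± √206 is irrational), and any factorization into two quadratics over Q would force √(30076) ∈ Q (pairing opposite roots) or √146, √206 ∈ Q (other pairings), all impossible. Hence [Q(γ):Q] = 4 = [Q(√146, √206):Q], so Q(γ) = Q(√146, √206).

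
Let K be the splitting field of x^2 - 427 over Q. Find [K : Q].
[K : Q] = 2

f(x) = x^2 - 427 factors as (x - √427)(x + √427). The splitting field is K = Q(√427). Since 427 is squarefree and > 1, it is not a perfect square, so x^2 - 427 is irreducible over Q and [Q(√427) : Q] = 2. Hence [K : Q] = 2.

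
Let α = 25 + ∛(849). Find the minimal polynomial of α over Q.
m_α(x) = x^3 - 75x^2 + 1875x - 16474

Set β = α - 25 = ∛(849), so β^3 = 849. Then (α - 25)^3 - 849 = 0, i.e. α is a root of g(x) = (x - 25)^3 - 849 = x^3 - 75x^2 + 1875x - 16474. Since g(x) = h(x - 25) where h(x) = x^3 - 849, and h is irreducible over Q (because 849 is not a perfect cube, so h has no rational root, and a monic cubic with no rational root is irreducible), g is also irreducible (irreducibility is preserved under the substitution x → x - 25). Hence m_α(x) = x^3 - 75x^2 + 1875x - 16474.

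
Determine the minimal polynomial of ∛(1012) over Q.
m_α(x) = x^3 - 1012

α satisfies α^3 = 1012, so x^3 - 1012 annihilates α. By the rational root test, a rational root p/q (in lowest terms) of x^3 - 1012 would satisfy p^3 = 1012 q^3, forcing q = 1 and p^3 = 1012; but 1012 is not a perfect cube, contradiction. A monic cubic over Q with no rational root is irreducible (any nontrivial factorization would include a linear factor). Hence x^3 - 1012 is the minimal polynomial of α, and in particular [Q(α):Q] = 3.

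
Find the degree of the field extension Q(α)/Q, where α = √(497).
[Q(α):Q] = 2

[Q(α):Q] equals the degree of the minimal polynomial of α. Here α^2 = 497 and x^2 - 497 is irreducible (d = 497 is squarefree, ≠ 1, hence not a square), so deg(m_α) = 2. Thus [Q(α):Q] = 2.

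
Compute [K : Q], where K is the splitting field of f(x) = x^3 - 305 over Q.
[K : Q] = 6

The roots of x^3 - 305 are ∛305, ω∛305, ω^2∛305 where ω = e^(2πi/3) is a primitive cube root of unity, so K = Q(∛305, ω). Now [Q(∛305):Q] = 3 (since 305 is not a perfect cube, x^3 - 305 is irreducible) and [Q(ω):Q] = 2. Both 2 and 3 divide [K:Q], and [K:Q] ≤ 3·2 = 6, so [K:Q] = 6. (Equivalently: Q(∛305) ⊂ R but ω ∉ R, so [K : Q(∛305)] = 2.)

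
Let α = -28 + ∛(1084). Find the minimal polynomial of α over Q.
m_α(x) = x^3 + 84x^2 + 2352x + 20868

Set β = α + 28 = ∛(1084), so β^3 = 1084. Then (α + 28)^3 - 1084 = 0, i.e. α is a root of g(x) = (x + 28)^3 - 1084 = x^3 + 84x^2 + 2352x + 20868. Since g(x) = h(x + 28) where h(x) = x^3 - 1084, and h is irreducible over Q (because 1084 is not a perfect cube, so h has no rational root, and a monic cubic with no rational root is irreducible), g is also irreducible (irreducibility is preserved under the substitution x → x + 28). Hence m_α(x) = x^3 + 84x^2 + 2352x + 20868.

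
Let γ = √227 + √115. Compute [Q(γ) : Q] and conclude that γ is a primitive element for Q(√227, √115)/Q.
[Q(γ) : Q] = 4 (equivalently, Q(γ) = Q(√227, √115))

Obviously Q(γ) ⊆ Q(√227, √115), and [Q(√227, √115):Q] = 4 (since 227, 115 are distinct squarefree integers > 1 with 26105 not a perfect square). To show equality we compute the minimal polynomial of γ. From γ = √227 + √115: γ^2 = 227 + 2√(26105) + 115 = 342 + 2√(26105), so γ^2 - 342 = 2√(26105); squaring, (γ^2 - 342)^2 = 4·26105, i.e. γ^4 - 684γ^2 + 116964 - 104420 = 0, i.e. γ^4 - 684γ^2 + 12544 = 0. So γ is a root of x^4 - 684x^2 + 12544. This polynomial is irreducible over Q: it has no rational root (each ±√227 ± √115 is irrational), and any factorization into two quadratics over Q would force √(26105) ∈ Q (pairing opposite roots) or √227, √115 ∈ Q (other pairings), all impossible. Hence [Q(γ):Q] = 4 = [Q(√227, √115):Q], so Q(γ) = Q(√227, √115).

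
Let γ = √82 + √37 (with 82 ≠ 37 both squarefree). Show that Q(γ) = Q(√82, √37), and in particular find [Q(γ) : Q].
[Q(γ) : Q] = 4 (equivalently, Q(γ) = Q(√82, √37))

Obviously Q(γ) ⊆ Q(√82, √37), and [Q(√82, √37):Q] = 4 (since 82, 37 are distinct squarefree integers > 1 with 3034 not a perfect square). To show equality we compute the minimal polynomial of γ. From γ = √82 + √37: γ^2 = 82 + 2√(3034) + 37 = 119 + 2√(3034), so γ^2 - 119 = 2√(3034); squaring, (γ^2 - 119)^2 = 4·3034, i.e. γ^4 - 238γ^2 + 14161 - 12136 = 0, i.e. γ^4 - 238γ^2 + 2025 = 0. So γ is a root of x^4 - 238x^2 + 2025. This polynomial is irreducible over Q: it has no rational root (each ±√82 ± √37 is irrational), and any factorization into two quadratics over Q would force √(3034) ∈ Q (pairing opposite roots) or √82, √37 ∈ Q (other pairings), all impossible. Hence [Q(γ):Q] = 4 = [Q(√82, √37):Q], so Q(γ) = Q(√82, √37).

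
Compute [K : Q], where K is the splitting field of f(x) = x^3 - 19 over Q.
[K : Q] = 6

The roots of x^3 - 19 are ∛19, ω∛19, ω^2∛19 where ω = e^(2πi/3) is a primitive cube root of unity, so K = Q(∛19, ω). Now [Q(∛19):Q] = 3 (since 19 is not a perfect cube, x^3 - 19 is irreducible) and [Q(ω):Q] = 2. Both 2 and 3 divide [K:Q], and [K:Q] ≤ 3·2 = 6, so [K:Q] = 6. (Equivalently: Q(∛19) ⊂ R but ω ∉ R, so [K : Q(∛19)] = 2.)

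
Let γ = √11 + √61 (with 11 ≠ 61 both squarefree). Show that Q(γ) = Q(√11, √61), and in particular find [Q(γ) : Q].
[Q(γ) : Q] = 4 (equivalently, Q(γ) = Q(√11, √61))

Obviously Q(γ) ⊆ Q(√11, √61), and [Q(√11, √61):Q] = 4 (since 11, 61 are distinct squarefree integers > 1 with 671 not a perfect square). To show equality we compute the minimal polynomial of γ. From γ = √11 + √61: γ^2 = 11 + 2√(671) + 61 = 72 + 2√(671), so γ^2 - 72 = 2√(671); squaring, (γ^2 - 72)^2 = 4·671, i.e. γ^4 - 144γ^2 + 5184 - 2684 = 0, i.e. γ^4 - 144γ^2 + 2500 = 0. So γ is a root of x^4 - 144x^2 + 2500. This polynomial is irreducible over Q: it has no rational root (each ±√11 ± √61 is irrational), and any factorization into two quadratics over Q would force √(671) ∈ Q (pairing opposite roots) or √11, √61 ∈ Q (other pairings), all impossible. Hence [Q(γ):Q] = 4 = [Q(√11, √61):Q], so Q(γ) = Q(√11, √61).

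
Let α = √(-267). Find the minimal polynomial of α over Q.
m_α(x) = x^2 + 267

α satisfies α^2 + 267 = 0, so x^2 + 267 annihilates α. Since d = -267 is squarefree and ≠ 1, it is not a perfect square in Q, so x^2 + 267 has no rational root and is therefore irreducible over Q (a degree-2 polynomial over a field is irreducible iff it has no root). Hence m_α(x) = x^2 + 267.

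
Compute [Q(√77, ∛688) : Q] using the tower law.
[Q(√77, ∛688) : Q] = 6

Let L = Q(√77, ∛688). Since Q(√77) ⊂ L and [Q(√77):Q] = 2, the tower law gives 2 | [L:Q]. Likewise Q(∛688) ⊂ L with [Q(∛688):Q] = 3 (because 688 is not a perfect cube), so 3 | [L:Q]. As gcd(2,3) = 1, [L:Q] is divisible by 6. Conversely L is generated over Q by √77 and ∛688, so [L:Q] ≤ 2·3 = 6. Therefore [Q(√77, ∛688) : Q] = 6.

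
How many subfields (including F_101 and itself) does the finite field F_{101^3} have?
F_{101^3} has 2 subfields

The subfields of F_{p^n} are exactly the fields F_{p^d} for d | n (each is the fixed field of the unique index-d subgroup of Gal(F_{p^n}/F_p) ≅ Z/nZ). The divisors of n = 3 are {1, 3}, giving 2 subfields: F_{101^1}, F_{101^3}.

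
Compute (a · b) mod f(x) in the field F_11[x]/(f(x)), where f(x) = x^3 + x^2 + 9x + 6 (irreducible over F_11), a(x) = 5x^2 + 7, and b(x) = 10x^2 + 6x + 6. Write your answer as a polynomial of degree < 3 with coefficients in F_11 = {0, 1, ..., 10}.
a · b ≡ 10x + 8 (mod f(x))

Multiply in F_11[x]: a(x)·b(x) = (5x^2 + 7)·(10x^2 + 6x + 6) = 6x^4 + 8x^3 + x^2 + 9x + 9. This has degree ≥ 3, so divide by f(x) over F_11: 6x^4 + 8x^3 + x^2 + 9x + 9 = (6x + 2)·(x^3 + x^2 + 9x + 6) + (10x + 8). Hence a·b ≡ 10x + 8 (mod f). (F_11[x]/(f) is a field with 11^3 = 1331 elements since f is irreducible of degree 3.)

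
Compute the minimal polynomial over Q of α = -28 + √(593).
m_α(x) = x^2 + 56x + 191

From α + 28 = √(593), squaring gives (α + 28)^2 = 593, i.e. α^2 + 56α + 784 = 593, so α^2 + 56α + 191 = 0. The discriminant of x^2 + 56x + 191 is (56)^2 - 4·(191) = 3136 - 764 = 2372, and 4·(593) is not a perfect square in Q since 593 is squarefree and ≠ 1. Hence x^2 + 56x + 191 is irreducible over Q and is the minimal polynomial of α.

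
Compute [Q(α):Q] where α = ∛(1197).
[Q(α):Q] = 3

The minimal polynomial of α is x^3 - 1197, irreducible over Q since 1197 is not a perfect cube (so x^3 - 1197 has no rational root). Hence [Q(α):Q] = deg(m_α) = 3.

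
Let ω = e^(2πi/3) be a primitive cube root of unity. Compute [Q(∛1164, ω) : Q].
[Q(∛1164, ω) : Q] = 6

[Q(∛1164):Q] = 3 (min poly x^3 - 1164, irreducible since 1164 is not a perfect cube). [Q(ω):Q] = 2 (min poly x^2 + x + 1). Since Q(∛1164) ⊂ R and ω ∉ R, we have ω ∉ Q(∛1164), so x^2 + x + 1 remains irreducible over Q(∛1164) and [Q(∛1164, ω) : Q(∛1164)] = 2. By the tower law, [Q(∛1164, ω) : Q] = 3 · 2 = 6. (In fact Q(∛1164, ω) is the splitting field of x^3 - 1164 over Q.)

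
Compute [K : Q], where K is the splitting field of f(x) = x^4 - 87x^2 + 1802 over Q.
[K : Q] = 4

Solving the quadratic in x^2: x^2 = (87 ± √(87^2 - 4·1802))/2 = (87 ± √361)/2 = (87 ± 19)/2, giving x^2 = 34 or x^2 = 53. So f(x) = (x^2 - 34)(x^2 - 53) and the roots of f are ±√34, ±√53. Hence the splitting field is K = Q(√34, √53). Since 34 and 53 are distinct squarefree integers > 1, their product 1802 is not a perfect square, so √53 ∉ Q(√34). By the tower law [K:Q] = [Q(√34,√53):Q(√34)] · [Q(√34):Q] = 2 · 2 = 4.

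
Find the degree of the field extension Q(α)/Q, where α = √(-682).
[Q(α):Q] = 2

[Q(α):Q] equals the degree of the minimal polynomial of α. Here α^2 = -682 and x^2 + 682 is irreducible (d = -682 is squarefree, ≠ 1, hence not a square), so deg(m_α) = 2. Thus [Q(α):Q] = 2.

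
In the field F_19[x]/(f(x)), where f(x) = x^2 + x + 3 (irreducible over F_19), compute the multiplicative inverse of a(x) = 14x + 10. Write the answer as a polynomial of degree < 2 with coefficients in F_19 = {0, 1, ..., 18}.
a(x)^(-1) ≡ 11x + 14 (mod f(x))

Since f is irreducible over F_19, F_19[x]/(f) is a field and a(x) ≠ 0 has an inverse. Apply the extended Euclidean algorithm to f(x) and a(x) in F_19[x]: f(x) = (15x + 7)·a(x) + (9). The last nonzero remainder is the constant 9 = gcd(f, a) in F_19. Back-substituting through the division chain expresses 9 = s(x)·a(x) + t(x)·f(x) with s(x) ≡ 4x + 12 (mod f), so (4x + 12)·a(x) ≡ 9 (mod f). Multiplying by 9^(-1) ≡ 17 in F_19 gives a(x)^(-1) ≡ 17·(4x + 12) ≡ 11x + 14 (mod f). Check: (14x + 10)·(11x + 14) = 2x^2 + 2x + 7 ≡ 1 (mod x^2 + x + 3).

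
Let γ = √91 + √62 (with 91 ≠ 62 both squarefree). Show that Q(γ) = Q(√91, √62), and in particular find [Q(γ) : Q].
[Q(γ) : Q] = 4 (equivalently, Q(γ) = Q(√91, √62))

Obviously Q(γ) ⊆ Q(√91, √62), and [Q(√91, √62):Q] = 4 (since 91, 62 are distinct squarefree integers > 1 with 5642 not a perfect square). To show equality we compute the minimal polynomial of γ. From γ = √91 + √62: γ^2 = 91 + 2√(5642) + 62 = 153 + 2√(5642), so γ^2 - 153 = 2√(5642); squaring, (γ^2 - 153)^2 = 4·5642, i.e. γ^4 - 306γ^2 + 23409 - 22568 = 0, i.e. γ^4 - 306γ^2 + 841 = 0. So γ is a root of x^4 - 306x^2 + 841. This polynomial is irreducible over Q: it has no rational root (each ±√91 ± √62 is irrational), and any factorization into two quadratics over Q would force √(5642) ∈ Q (pairing opposite roots) or √91, √62 ∈ Q (other pairings), all impossible. Hence [Q(γ):Q] = 4 = [Q(√91, √62):Q], so Q(γ) = Q(√91, √62).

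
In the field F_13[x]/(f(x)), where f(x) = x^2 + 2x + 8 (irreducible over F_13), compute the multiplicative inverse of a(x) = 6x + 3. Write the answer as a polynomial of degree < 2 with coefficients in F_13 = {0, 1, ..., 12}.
a(x)^(-1) ≡ 7x + 4 (mod f(x))

Since f is irreducible over F_13, F_13[x]/(f) is a field and a(x) ≠ 0 has an inverse. Apply the extended Euclidean algorithm to f(x) and a(x) in F_13[x]: f(x) = (11x + 10)·a(x) + (4). The last nonzero remainder is the constant 4 = gcd(f, a) in F_13. Back-substituting through the division chain expresses 4 = s(x)·a(x) + t(x)·f(x) with s(x) ≡ 2x + 3 (mod f), so (2x + 3)·a(x) ≡ 4 (mod f). Multiplying by 4^(-1) ≡ 10 in F_13 gives a(x)^(-1) ≡ 10·(2x + 3) ≡ 7x + 4 (mod f). Check: (6x + 3)·(7x + 4) = 3x^2 + 6x + 12 ≡ 1 (mod x^2 + 2x + 8).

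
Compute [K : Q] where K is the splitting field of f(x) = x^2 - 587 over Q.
[K : Q] = 2

f(x) = x^2 - 587 factors as (x - √587)(x + √587). The splitting field is K = Q(√587). Since 587 is squarefree and > 1, it is not a perfect square, so x^2 - 587 is irreducible over Q and [Q(√587) : Q] = 2. Hence [K : Q] = 2.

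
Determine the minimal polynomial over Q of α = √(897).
m_α(x) = x^2 - 897

α satisfies α^2 - 897 = 0, so x^2 - 897 annihilates α. Since d = 897 is squarefree and ≠ 1, it is not a perfect square in Q, so x^2 - 897 has no rational root and is therefore irreducible over Q (a degree-2 polynomial over a field is irreducible iff it has no root). Hence m_α(x) = x^2 - 897.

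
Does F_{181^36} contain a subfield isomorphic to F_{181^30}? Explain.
No: F_{181^30} is not a subfield of F_{181^36}

F_{p^m} embeds in F_{p^n} iff m | n. Here 30 ∤ 36 (since 36 = 1·30 + 6 with remainder 6 ≠ 0), so F_{181^30} is not a subfield of F_{181^36}. Equivalently: if it were, the tower law would give 30 = [F_{181^30}:F_181] dividing [F_{181^36}:F_181] = 36, contradiction.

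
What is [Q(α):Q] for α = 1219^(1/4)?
[Q(α):Q] = 4

α is a root of x^4 - 1219. By Eisenstein's criterion at the prime p = 23 (which divides the constant term 1219 but p^2 = 529 does not, since 1219 is squarefree), x^4 - 1219 is irreducible over Q. Hence [Q(α):Q] = 4.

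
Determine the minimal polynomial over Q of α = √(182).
m_α(x) = x^2 - 182

α satisfies α^2 - 182 = 0, so x^2 - 182 annihilates α. Since d = 182 is squarefree and ≠ 1, it is not a perfect square in Q, so x^2 - 182 has no rational root and is therefore irreducible over Q (a degree-2 polynomial over a field is irreducible iff it has no root). Hence m_α(x) = x^2 - 182.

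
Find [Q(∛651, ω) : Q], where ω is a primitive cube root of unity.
[Q(∛651, ω) : Q] = 6

[Q(∛651):Q] = 3 (min poly x^3 - 651, irreducible since 651 is not a perfect cube). [Q(ω):Q] = 2 (min poly x^2 + x + 1). Since Q(∛651) ⊂ R and ω ∉ R, we have ω ∉ Q(∛651), so x^2 + x + 1 remains irreducible over Q(∛651) and [Q(∛651, ω) : Q(∛651)] = 2. By the tower law, [Q(∛651, ω) : Q] = 3 · 2 = 6. (In fact Q(∛651, ω) is the splitting field of x^3 - 651 over Q.)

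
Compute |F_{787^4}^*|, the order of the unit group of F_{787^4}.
|F_{787^4}^*| = 383617958160

F_{787^4} has 787^4 = 383617958161 elements; its multiplicative group consists of all nonzero elements, so |F_{787^4}^*| = 383617958161 - 1 = 383617958160. (It is cyclic since any finite subgroup of the multiplicative group of a field is cyclic.)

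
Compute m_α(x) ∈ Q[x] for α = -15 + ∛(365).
m_α(x) = x^3 + 45x^2 + 675x + 3010

Set β = α + 15 = ∛(365), so β^3 = 365. Then (α + 15)^3 - 365 = 0, i.e. α is a root of g(x) = (x + 15)^3 - 365 = x^3 + 45x^2 + 675x + 3010. Since g(x) = h(x + 15) where h(x) = x^3 - 365, and h is irreducible over Q (because 365 is not a perfect cube, so h has no rational root, and a monic cubic with no rational root is irreducible), g is also irreducible (irreducibility is preserved under the substitution x → x + 15). Hence m_α(x) = x^3 + 45x^2 + 675x + 3010.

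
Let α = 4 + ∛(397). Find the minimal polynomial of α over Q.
m_α(x) = x^3 - 12x^2 + 48x - 461

Set β = α - 4 = ∛(397), so β^3 = 397. Then (α - 4)^3 - 397 = 0, i.e. α is a root of g(x) = (x - 4)^3 - 397 = x^3 - 12x^2 + 48x - 461. Since g(x) = h(x - 4) where h(x) = x^3 - 397, and h is irreducible over Q (because 397 is not a perfect cube, so h has no rational root, and a monic cubic with no rational root is irreducible), g is also irreducible (irreducibility is preserved under the substitution x → x - 4). Hence m_α(x) = x^3 - 12x^2 + 48x - 461.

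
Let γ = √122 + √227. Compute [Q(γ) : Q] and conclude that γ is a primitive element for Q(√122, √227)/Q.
[Q(γ) : Q] = 4 (equivalently, Q(γ) = Q(√122, √227))

Obviously Q(γ) ⊆ Q(√122, √227), and [Q(√122, √227):Q] = 4 (since 122, 227 are distinct squarefree integers > 1 with 27694 not a perfect square). To show equality we compute the minimal polynomial of γ. From γ = √122 + √227: γ^2 = 122 + 2√(27694) + 227 = 349 + 2√(27694), so γ^2 - 349 = 2√(27694); squaring, (γ^2 - 349)^2 = 4·27694, i.e. γ^4 - 698γ^2 + 121801 - 110776 = 0, i.e. γ^4 - 698γ^2 + 11025 = 0. So γ is a root of x^4 - 698x^2 + 11025. This polynomial is irreducible over Q: it has no rational root (each ±√122 ± √227 is irrational), and any factorization into two quadratics over Q would force √(27694) ∈ Q (pairing opposite roots) or √122, √227 ∈ Q (other pairings), all impossible. Hence [Q(γ):Q] = 4 = [Q(√122, √227):Q], so Q(γ) = Q(√122, √227).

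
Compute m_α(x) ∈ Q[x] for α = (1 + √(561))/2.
m_α(x) = x^2 - x - 140

From 2α - 1 = √(561), squaring gives (2α - 1)^2 = 561, i.e. 4α^2 - 4α + 1 = 561, so α^2 - α + (1 - 561)/4 = 0. Since 561 ≡ 1 (mod 4), (1 - 561)/4 = -140 ∈ Z. The polynomial x^2 - x - 140 has discriminant 1 - 4·(-140) = 561, which is not a perfect square in Q (d = 561 is squarefree and ≠ 1), so x^2 - x - 140 is irreducible over Q. It is the minimal polynomial of α.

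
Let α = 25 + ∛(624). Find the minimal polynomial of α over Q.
m_α(x) = x^3 - 75x^2 + 1875x - 16249

Set β = α - 25 = ∛(624), so β^3 = 624. Then (α - 25)^3 - 624 = 0, i.e. α is a root of g(x) = (x - 25)^3 - 624 = x^3 - 75x^2 + 1875x - 16249. Since g(x) = h(x - 25) where h(x) = x^3 - 624, and h is irreducible over Q (because 624 is not a perfect cube, so h has no rational root, and a monic cubic with no rational root is irreducible), g is also irreducible (irreducibility is preserved under the substitution x → x - 25). Hence m_α(x) = x^3 - 75x^2 + 1875x - 16249.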